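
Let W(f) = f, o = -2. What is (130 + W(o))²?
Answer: 16384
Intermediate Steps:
(130 + W(o))² = (130 - 2)² = 128² = 16384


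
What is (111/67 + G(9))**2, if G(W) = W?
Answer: 509796/4489 ≈ 113.57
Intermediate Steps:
(111/67 + G(9))**2 = (111/67 + 9)**2 = (714/67)**2 = 509796/4489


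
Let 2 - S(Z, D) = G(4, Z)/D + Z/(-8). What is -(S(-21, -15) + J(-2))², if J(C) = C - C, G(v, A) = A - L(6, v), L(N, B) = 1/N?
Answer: -537289/129600 ≈ -4.1458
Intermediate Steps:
G(v, A) = -⅙ + A (G(v, A) = A - 1/6 = A - 1*⅙ = A - ⅙ = -⅙ + A)
J(C) = 0
S(Z, D) = 2 + Z/8 - (-⅙ + Z)/D (S(Z, D) = 2 - ((-⅙ + Z)/D + Z/(-8)) = 2 - ((-⅙ + Z)/D + Z*(-⅛)) = 2 - ((-⅙ + Z)/D - Z/8) = 2 - (-Z/8 + (-⅙ + Z)/D) = 2 + (Z/8 - (-⅙ + Z)/D) = 2 + Z/8 - (-⅙ + Z)/D)
-(S(-21, -15) + J(-2))² = -((⅙ - 1*(-21) + (⅛)*(-15)*(16 - 21))/(-15) + 0)² = -(-(⅙ + 21 + (⅛)*(-15)*(-5))/15 + 0)² = -(-(⅙ + 21 + 75/8)/15 + 0)² = -(-1/15*733/24 + 0)² = -(-733/360 + 0)² = -(-733/360)² = -1*537289/129600 = -537289/129600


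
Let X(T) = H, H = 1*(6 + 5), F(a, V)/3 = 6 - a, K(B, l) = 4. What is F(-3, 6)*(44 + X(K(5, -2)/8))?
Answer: 1485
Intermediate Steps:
F(a, V) = 18 - 3*a (F(a, V) = 3*(6 - a) = 18 - 3*a)
H = 11 (H = 1*11 = 11)
X(T) = 11
F(-3, 6)*(44 + X(K(5, -2)/8)) = (18 - 3*(-3))*(44 + 11) = (18 + 9)*55 = 27*55 = 1485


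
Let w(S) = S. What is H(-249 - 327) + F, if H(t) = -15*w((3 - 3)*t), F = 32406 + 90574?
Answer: 122980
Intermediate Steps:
F = 122980
H(t) = 0 (H(t) = -15*(3 - 3)*t = -0*t = -15*0 = 0)
H(-249 - 327) + F = 0 + 122980 = 122980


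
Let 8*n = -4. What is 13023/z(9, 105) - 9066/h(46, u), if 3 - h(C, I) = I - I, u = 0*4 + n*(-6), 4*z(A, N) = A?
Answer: 2766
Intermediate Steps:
z(A, N) = A/4
n = -½ (n = (⅛)*(-4) = -½ ≈ -0.50000)
u = 3 (u = 0*4 - ½*(-6) = 0 + 3 = 3)
h(C, I) = 3 (h(C, I) = 3 - (I - I) = 3 - 1*0 = 3 + 0 = 3)
13023/z(9, 105) - 9066/h(46, u) = 13023/(((¼)*9)) - 9066/3 = 13023/(9/4) - 9066*⅓ = 13023*(4/9) - 3022 = 5788 - 3022 = 2766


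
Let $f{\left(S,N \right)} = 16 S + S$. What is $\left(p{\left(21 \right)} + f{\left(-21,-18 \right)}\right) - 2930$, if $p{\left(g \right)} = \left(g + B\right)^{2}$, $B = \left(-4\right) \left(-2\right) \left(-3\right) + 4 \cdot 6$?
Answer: $-2846$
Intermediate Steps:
$B = 0$ ($B = 8 \left(-3\right) + 24 = -24 + 24 = 0$)
$p{\left(g \right)} = g^{2}$ ($p{\left(g \right)} = \left(g + 0\right)^{2} = g^{2}$)
$f{\left(S,N \right)} = 17 S$
$\left(p{\left(21 \right)} + f{\left(-21,-18 \right)}\right) - 2930 = \left(21^{2} + 17 \left(-21\right)\right) - 2930 = \left(441 - 357\right) - 2930 = 84 - 2930 = -2846$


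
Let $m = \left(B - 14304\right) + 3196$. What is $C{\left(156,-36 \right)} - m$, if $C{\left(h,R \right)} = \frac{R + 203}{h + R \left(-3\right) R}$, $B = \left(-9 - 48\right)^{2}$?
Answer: $\frac{29329621}{3732} \approx 7859.0$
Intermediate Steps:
$B = 3249$ ($B = \left(-57\right)^{2} = 3249$)
$C{\left(h,R \right)} = \frac{203 + R}{h - 3 R^{2}}$ ($C{\left(h,R \right)} = \frac{203 + R}{h + - 3 R R} = \frac{203 + R}{h - 3 R^{2}}$)
$m = -7859$ ($m = \left(3249 - 14304\right) + 3196 = -11055 + 3196 = -7859$)
$C{\left(156,-36 \right)} - m = \frac{203 - 36}{156 - 3 \left(-36\right)^{2}} - -7859 = \frac{1}{156 - 3888} \cdot 167 + 7859 = \frac{1}{-3732} \cdot 167 + 7859 = \left(- \frac{1}{3732}\right) 167 + 7859 = - \frac{167}{3732} + 7859 = \frac{29329621}{3732}$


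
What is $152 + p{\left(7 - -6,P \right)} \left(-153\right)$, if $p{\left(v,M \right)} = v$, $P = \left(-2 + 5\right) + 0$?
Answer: $-1837$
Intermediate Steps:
$P = 3$ ($P = 3 + 0 = 3$)
$152 + p{\left(7 - -6,P \right)} \left(-153\right) = 152 + \left(7 - -6\right) \left(-153\right) = 152 + \left(7 + 6\right) \left(-153\right) = 152 + 13 \left(-153\right) = 152 - 1989 = -1837$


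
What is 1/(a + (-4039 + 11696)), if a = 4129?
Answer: 1/11786 ≈ 8.4846e-5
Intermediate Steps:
1/(a + (-4039 + 11696)) = 1/(4129 + (-4039 + 11696)) = 1/(4129 + 7657) = 1/11786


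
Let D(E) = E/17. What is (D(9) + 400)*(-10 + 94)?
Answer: 571956/17 ≈ 33645.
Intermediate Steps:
D(E) = E/17 (D(E) = E*(1/17) = E/17)
(D(9) + 400)*(-10 + 94) = ((1/17)*9 + 400)*(-10 + 94) = (9/17 + 400)*84 = (6809/17)*84 = 571956/17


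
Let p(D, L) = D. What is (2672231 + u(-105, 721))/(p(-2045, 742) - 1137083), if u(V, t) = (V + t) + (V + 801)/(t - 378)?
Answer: -916787217/390720904 ≈ -2.3464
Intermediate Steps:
u(V, t) = V + t + (801 + V)/(-378 + t) (u(V, t) = (V + t) + (801 + V)/(-378 + t) = V + t + (801 + V)/(-378 + t))
(2672231 + u(-105, 721))/(p(-2045, 742) - 1137083) = (2672231 + (801 + 721² - 378*721 - 377*(-105) - 105*721)/(-378 + 721))/(-2045 - 1137083) = (2672231 + (801 + 519841 - 272538 + 39585 - 75705)/343)/(-1139128) = (2672231 + (1/343)*211984)*(-1/1139128) = (2672231 + 211984/343)*(-1/1139128) = (916787217/343)*(-1/1139128) = -916787217/390720904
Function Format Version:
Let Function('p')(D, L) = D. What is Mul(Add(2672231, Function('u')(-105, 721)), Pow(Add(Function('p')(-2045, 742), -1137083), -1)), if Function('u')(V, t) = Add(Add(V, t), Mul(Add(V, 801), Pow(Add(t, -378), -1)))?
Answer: Rational(-916787217, 390720904) ≈ -2.3464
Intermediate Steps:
Function('u')(V, t) = Add(V, t, Mul(Pow(Add(-378, t), -1), Add(801, V))) (Function('u')(V, t) = Add(Add(V, t), Mul(Add(801, V), Pow(Add(-378, t), -1))) = Add(Add(V, t), Mul(Pow(Add(-378, t), -1), Add(801, V))) = Add(V, t, Mul(Pow(Add(-378, t), -1), Add(801, V))))
Mul(Add(2672231, Function('u')(-105, 721)), Pow(Add(Function('p')(-2045, 742), -1137083), -1)) = Mul(Add(2672231, Mul(Pow(Add(-378, 721), -1), Add(801, Pow(721, 2), Mul(-378, 721), Mul(-377, -105), Mul(-105, 721)))), Pow(Add(-2045, -1137083), -1)) = Mul(Add(2672231, Mul(Pow(343, -1), Add(801, 519841, -272538, 39585, -75705))), Pow(-1139128, -1)) = Mul(Add(2672231, Mul(Rational(1, 343), 211984)), Rational(-1, 1139128)) = Mul(Add(2672231, Rational(211984, 343)), Rational(-1, 1139128)) = Mul(Rational(916787217, 343), Rational(-1, 1139128)) = Rational(-916787217, 390720904)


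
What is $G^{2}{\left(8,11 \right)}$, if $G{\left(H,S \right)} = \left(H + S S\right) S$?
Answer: $2013561$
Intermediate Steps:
$G{\left(H,S \right)} = S \left(H + S^{2}\right)$ ($G{\left(H,S \right)} = \left(H + S^{2}\right) S = S \left(H + S^{2}\right)$)
$G^{2}{\left(8,11 \right)} = \left(11 \left(8 + 11^{2}\right)\right)^{2} = \left(11 \left(8 + 121\right)\right)^{2} = \left(11 \cdot 129\right)^{2} = 1419^{2} = 2013561$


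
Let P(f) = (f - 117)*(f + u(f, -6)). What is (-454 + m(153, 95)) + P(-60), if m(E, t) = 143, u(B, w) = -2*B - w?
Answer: -11993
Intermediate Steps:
u(B, w) = -w - 2*B
P(f) = (-117 + f)*(6 - f) (P(f) = (f - 117)*(f + (-1*(-6) - 2*f)) = (-117 + f)*(f + (6 - 2*f)) = (-117 + f)*(6 - f))
(-454 + m(153, 95)) + P(-60) = (-454 + 143) + (-702 - 1*(-60)**2 + 123*(-60)) = -311 + (-702 - 1*3600 - 7380) = -311 + (-702 - 3600 - 7380) = -311 - 11682 = -11993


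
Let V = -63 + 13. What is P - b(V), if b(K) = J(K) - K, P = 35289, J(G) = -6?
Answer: 35245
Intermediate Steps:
V = -50
b(K) = -6 - K
P - b(V) = 35289 - (-6 - 1*(-50)) = 35289 - (-6 + 50) = 35289 - 1*44 = 35289 - 44 = 35245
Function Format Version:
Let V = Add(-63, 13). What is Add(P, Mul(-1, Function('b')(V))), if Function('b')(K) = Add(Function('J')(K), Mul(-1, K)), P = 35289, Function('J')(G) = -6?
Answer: 35245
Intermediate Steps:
V = -50
Function('b')(K) = Add(-6, Mul(-1, K))
Add(P, Mul(-1, Function('b')(V))) = Add(35289, Mul(-1, Add(-6, Mul(-1, -50)))) = Add(35289, Mul(-1, Add(-6, 50))) = Add(35289, Mul(-1, 44)) = Add(35289, -44) = 35245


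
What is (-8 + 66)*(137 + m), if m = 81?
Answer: 12644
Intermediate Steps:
(-8 + 66)*(137 + m) = (-8 + 66)*(137 + 81) = 58*218 = 12644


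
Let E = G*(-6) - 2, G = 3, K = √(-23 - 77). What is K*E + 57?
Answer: 57 - 200*I ≈ 57.0 - 200.0*I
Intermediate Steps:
K = 10*I (K = √(-100) = 10*I ≈ 10.0*I)
E = -20 (E = 3*(-6) - 2 = -18 - 2 = -20)
K*E + 57 = (10*I)*(-20) + 57 = -200*I + 57 = 57 - 200*I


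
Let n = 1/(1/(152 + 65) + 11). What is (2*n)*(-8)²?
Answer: 6944/597 ≈ 11.631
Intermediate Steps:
n = 217/2388 (n = 1/(1/217 + 11) = 1/(2388/217) = 217/2388 ≈ 0.090871)
(2*n)*(-8)² = (2*(217/2388))*(-8)² = (217/1194)*64 = 6944/597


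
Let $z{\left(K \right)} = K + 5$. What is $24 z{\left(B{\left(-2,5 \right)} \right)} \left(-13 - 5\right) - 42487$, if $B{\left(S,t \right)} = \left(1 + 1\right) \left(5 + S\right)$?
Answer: $-47239$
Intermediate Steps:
$B{\left(S,t \right)} = 10 + 2 S$ ($B{\left(S,t \right)} = 2 \left(5 + S\right) = 10 + 2 S$)
$z{\left(K \right)} = 5 + K$
$24 z{\left(B{\left(-2,5 \right)} \right)} \left(-13 - 5\right) - 42487 = 24 \left(5 + \left(10 + 2 \left(-2\right)\right)\right) \left(-13 - 5\right) - 42487 = 24 \left(5 + \left(10 - 4\right)\right) \left(-18\right) - 42487 = 24 \left(5 + 6\right) \left(-18\right) - 42487 = 24 \cdot 11 \left(-18\right) - 42487 = 264 \left(-18\right) - 42487 = -4752 - 42487 = -47239$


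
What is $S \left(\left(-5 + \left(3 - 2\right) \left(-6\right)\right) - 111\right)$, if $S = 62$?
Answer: $-7564$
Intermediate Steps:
$S \left(\left(-5 + \left(3 - 2\right) \left(-6\right)\right) - 111\right) = 62 \left(\left(-5 + \left(3 - 2\right) \left(-6\right)\right) - 111\right) = 62 \left(\left(-5 + 1 \left(-6\right)\right) - 111\right) = 62 \left(\left(-5 - 6\right) - 111\right) = 62 \left(-11 - 111\right) = 62 \left(-122\right) = -7564$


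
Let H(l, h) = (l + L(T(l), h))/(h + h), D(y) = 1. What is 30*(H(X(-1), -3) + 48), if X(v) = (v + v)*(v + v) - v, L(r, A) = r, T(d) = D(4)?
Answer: 1410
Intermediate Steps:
T(d) = 1
X(v) = -v + 4*v**2 (X(v) = (2*v)*(2*v) - v = 4*v**2 - v = -v + 4*v**2)
H(l, h) = (1 + l)/(2*h) (H(l, h) = (l + 1)/(h + h) = (1 + l)/((2*h)) = (1 + l)*(1/(2*h)) = (1 + l)/(2*h))
30*(H(X(-1), -3) + 48) = 30*((1/2)*(1 - (-1 + 4*(-1)))/(-3) + 48) = 30*((1/2)*(-1/3)*(1 - (-1 - 4)) + 48) = 30*((1/2)*(-1/3)*(1 - 1*(-5)) + 48) = 30*((1/2)*(-1/3)*(1 + 5) + 48) = 30*((1/2)*(-1/3)*6 + 48) = 30*(-1 + 48) = 30*47 = 1410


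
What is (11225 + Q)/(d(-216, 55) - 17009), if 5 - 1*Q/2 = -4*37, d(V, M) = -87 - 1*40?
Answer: -11531/17136 ≈ -0.67291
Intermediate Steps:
d(V, M) = -127 (d(V, M) = -87 - 40 = -127)
Q = 306 (Q = 10 - (-8)*37 = 10 - 2*(-148) = 10 + 296 = 306)
(11225 + Q)/(d(-216, 55) - 17009) = (11225 + 306)/(-127 - 17009) = 11531/(-17136) = 11531*(-1/17136) = -11531/17136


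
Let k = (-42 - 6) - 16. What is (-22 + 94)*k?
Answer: -4608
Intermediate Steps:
k = -64 (k = -48 - 16 = -64)
(-22 + 94)*k = (-22 + 94)*(-64) = 72*(-64) = -4608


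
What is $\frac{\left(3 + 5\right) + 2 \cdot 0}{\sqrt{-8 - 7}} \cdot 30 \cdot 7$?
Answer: $- 112 i \sqrt{15} \approx - 433.77 i$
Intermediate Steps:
$\frac{\left(3 + 5\right) + 2 \cdot 0}{\sqrt{-8 - 7}} \cdot 30 \cdot 7 = \frac{8 + 0}{\sqrt{-15}} \cdot 30 \cdot 7 = \frac{8}{i \sqrt{15}} \cdot 30 \cdot 7 = 8 \left(- \frac{i \sqrt{15}}{15}\right) 30 \cdot 7 = - \frac{8 i \sqrt{15}}{15} \cdot 30 \cdot 7 = - 16 i \sqrt{15} \cdot 7 = - 112 i \sqrt{15}$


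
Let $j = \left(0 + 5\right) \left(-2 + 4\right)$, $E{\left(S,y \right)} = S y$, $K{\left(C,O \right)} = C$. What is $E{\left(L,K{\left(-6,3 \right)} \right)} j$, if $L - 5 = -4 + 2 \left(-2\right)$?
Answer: $180$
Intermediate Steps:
$L = -3$ ($L = 5 + \left(-4 + 2 \left(-2\right)\right) = 5 - 8 = -3$)
$j = 10$ ($j = 5 \cdot 2 = 10$)
$E{\left(L,K{\left(-6,3 \right)} \right)} j = \left(-3\right) \left(-6\right) 10 = 18 \cdot 10 = 180$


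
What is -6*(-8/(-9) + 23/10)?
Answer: -287/15 ≈ -19.133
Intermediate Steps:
-6*(-8/(-9) + 23/10) = -6*(-8*(-⅑) + 23*(⅒)) = -6*(8/9 + 23/10) = -6*287/90 = -287/15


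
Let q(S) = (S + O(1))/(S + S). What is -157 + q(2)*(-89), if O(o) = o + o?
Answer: -246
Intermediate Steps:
O(o) = 2*o
q(S) = (2 + S)/(2*S) (q(S) = (S + 2*1)/(S + S) = (S + 2)/((2*S)) = (2 + S)*(1/(2*S)) = (2 + S)/(2*S))
-157 + q(2)*(-89) = -157 + ((1/2)*(2 + 2)/2)*(-89) = -157 + ((1/2)*(1/2)*4)*(-89) = -157 + 1*(-89) = -157 - 89 = -246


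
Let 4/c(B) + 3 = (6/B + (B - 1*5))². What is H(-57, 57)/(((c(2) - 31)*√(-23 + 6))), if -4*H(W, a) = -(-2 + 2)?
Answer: 0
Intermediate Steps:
H(W, a) = 0 (H(W, a) = -(-1)*(-2 + 2)/4 = -(-1)*0/4 = -¼*0 = 0)
c(B) = 4/(-3 + (-5 + B + 6/B)²) (c(B) = 4/(-3 + (6/B + (B - 1*5))²) = 4/(-3 + (6/B + (B - 5))²) = 4/(-3 + (6/B + (-5 + B))²) = 4/(-3 + (-5 + B + 6/B)²))
H(-57, 57)/(((c(2) - 31)*√(-23 + 6))) = 0/(((-4*2²/(-(6 + 2² - 5*2)² + 3*2²) - 31)*√(-23 + 6))) = 0/(((-4*4/(-(6 + 4 - 10)² + 3*4) - 31)*√(-17))) = 0/(((-4*4/(-1*0² + 12) - 31)*(I*√17))) = 0/(((-4*4/(-1*0 + 12) - 31)*(I*√17))) = 0/(((-4*4/(0 + 12) - 31)*(I*√17))) = 0/(((-4*4/12 - 31)*(I*√17))) = 0/(((-4*4*1/12 - 31)*(I*√17))) = 0/(((-4/3 - 31)*(I*√17))) = 0/((-97*I*√17/3)) = 0*(3*I*√17/1649) = 0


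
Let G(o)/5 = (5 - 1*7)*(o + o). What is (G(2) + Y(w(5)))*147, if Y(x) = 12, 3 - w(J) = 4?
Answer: -4116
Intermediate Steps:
w(J) = -1 (w(J) = 3 - 1*4 = 3 - 4 = -1)
G(o) = -20*o (G(o) = 5*((5 - 1*7)*(o + o)) = 5*((5 - 7)*(2*o)) = 5*(-4*o) = -20*o)
(G(2) + Y(w(5)))*147 = (-20*2 + 12)*147 = (-40 + 12)*147 = -28*147 = -4116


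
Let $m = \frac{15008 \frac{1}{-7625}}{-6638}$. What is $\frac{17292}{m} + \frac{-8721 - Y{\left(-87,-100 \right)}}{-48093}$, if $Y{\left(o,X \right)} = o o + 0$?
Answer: $\frac{1753852041432555}{30074156} \approx 5.8318 \cdot 10^{7}$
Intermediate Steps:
$Y{\left(o,X \right)} = o^{2}$ ($Y{\left(o,X \right)} = o^{2} + 0 = o^{2}$)
$m = \frac{7504}{25307375}$ ($m = 15008 \left(- \frac{1}{7625}\right) \left(- \frac{1}{6638}\right) = \left(- \frac{15008}{7625}\right) \left(- \frac{1}{6638}\right) = \frac{7504}{25307375} \approx 0.00029651$)
$\frac{17292}{m} + \frac{-8721 - Y{\left(-87,-100 \right)}}{-48093} = \frac{17292}{\frac{7504}{25307375}} + \frac{-8721 - \left(-87\right)^{2}}{-48093} = 17292 \cdot \frac{25307375}{7504} + \left(-8721 - 7569\right) \left(- \frac{1}{48093}\right) = \frac{109403782125}{1876} + \left(-8721 - 7569\right) \left(- \frac{1}{48093}\right) = \frac{109403782125}{1876} - - \frac{5430}{16031} = \frac{109403782125}{1876} + \frac{5430}{16031} = \frac{1753852041432555}{30074156}$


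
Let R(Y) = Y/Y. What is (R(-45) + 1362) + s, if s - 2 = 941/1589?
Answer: 2169926/1589 ≈ 1365.6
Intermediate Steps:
R(Y) = 1
s = 4119/1589 (s = 2 + 941/1589 = 4119/1589 ≈ 2.5922)
(R(-45) + 1362) + s = (1 + 1362) + 4119/1589 = 1363 + 4119/1589 = 2169926/1589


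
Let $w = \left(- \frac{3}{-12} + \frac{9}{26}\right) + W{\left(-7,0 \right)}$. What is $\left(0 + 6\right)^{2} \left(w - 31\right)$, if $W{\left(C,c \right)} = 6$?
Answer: $- \frac{11421}{13} \approx -878.54$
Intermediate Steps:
$w = \frac{343}{52}$ ($w = \left(- \frac{3}{-12} + \frac{9}{26}\right) + 6 = \left(\left(-3\right) \left(- \frac{1}{12}\right) + 9 \cdot \frac{1}{26}\right) + 6 = \left(\frac{1}{4} + \frac{9}{26}\right) + 6 = \frac{31}{52} + 6 = \frac{343}{52} \approx 6.5962$)
$\left(0 + 6\right)^{2} \left(w - 31\right) = \left(0 + 6\right)^{2} \left(\frac{343}{52} - 31\right) = 6^{2} \left(- \frac{1269}{52}\right) = 36 \left(- \frac{1269}{52}\right) = - \frac{11421}{13}$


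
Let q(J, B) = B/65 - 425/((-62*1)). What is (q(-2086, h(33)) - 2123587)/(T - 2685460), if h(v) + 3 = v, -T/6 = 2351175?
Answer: 342321045/2706952612 ≈ 0.12646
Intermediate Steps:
T = -14107050 (T = -6*2351175 = -14107050)
h(v) = -3 + v
q(J, B) = 425/62 + B/65 (q(J, B) = B*(1/65) - 425/(-62) = B/65 - 425*(-1/62) = B/65 + 425/62 = 425/62 + B/65)
(q(-2086, h(33)) - 2123587)/(T - 2685460) = ((425/62 + (-3 + 33)/65) - 2123587)/(-14107050 - 2685460) = ((425/62 + (1/65)*30) - 2123587)/(-16792510) = ((425/62 + 6/13) - 2123587)*(-1/16792510) = (5897/806 - 2123587)*(-1/16792510) = -1711605225/806*(-1/16792510) = 342321045/2706952612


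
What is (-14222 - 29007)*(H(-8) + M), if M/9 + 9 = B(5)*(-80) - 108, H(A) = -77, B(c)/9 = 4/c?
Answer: 272947906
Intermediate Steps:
B(c) = 36/c (B(c) = 9*(4/c) = 36/c)
M = -6237 (M = -81 + 9*((36/5)*(-80) - 108) = -81 + 9*(-576 - 108) = -81 + 9*(-684) = -81 - 6156 = -6237)
(-14222 - 29007)*(H(-8) + M) = (-14222 - 29007)*(-77 - 6237) = -43229*(-6314) = 272947906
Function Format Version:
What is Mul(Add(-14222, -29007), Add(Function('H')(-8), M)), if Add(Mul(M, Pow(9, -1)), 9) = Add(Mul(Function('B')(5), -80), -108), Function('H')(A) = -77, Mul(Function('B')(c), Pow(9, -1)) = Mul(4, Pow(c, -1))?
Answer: 272947906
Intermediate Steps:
Function('B')(c) = Mul(36, Pow(c, -1)) (Function('B')(c) = Mul(9, Mul(4, Pow(c, -1))) = Mul(36, Pow(c, -1)))
M = -6237 (M = Add(-81, Mul(9, Add(Mul(Mul(36, Pow(5, -1)), -80), -108))) = Add(-81, Mul(9, Add(Mul(Mul(36, Rational(1, 5)), -80), -108))) = Add(-81, Mul(9, Add(Mul(Rational(36, 5), -80), -108))) = Add(-81, Mul(9, Add(-576, -108))) = Add(-81, Mul(9, -684)) = Add(-81, -6156) = -6237)
Mul(Add(-14222, -29007), Add(Function('H')(-8), M)) = Mul(Add(-14222, -29007), Add(-77, -6237)) = Mul(-43229, -6314) = 272947906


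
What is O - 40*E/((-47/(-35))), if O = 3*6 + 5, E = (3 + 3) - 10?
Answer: 6681/47 ≈ 142.15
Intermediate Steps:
E = -4 (E = 6 - 10 = -4)
O = 23 (O = 18 + 5 = 23)
O - 40*E/((-47/(-35))) = 23 - (-160)/((-47/(-35))) = 23 - (-160)/((-47*(-1/35))) = 23 - (-160)/47/35 = 23 - (-160)*35/47 = 23 - 40*(-140/47) = 23 + 5600/47 = 6681/47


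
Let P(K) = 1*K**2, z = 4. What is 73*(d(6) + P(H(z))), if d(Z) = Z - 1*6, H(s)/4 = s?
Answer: 18688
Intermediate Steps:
H(s) = 4*s
d(Z) = -6 + Z (d(Z) = Z - 6 = -6 + Z)
P(K) = K**2
73*(d(6) + P(H(z))) = 73*((-6 + 6) + (4*4)**2) = 73*(0 + 16**2) = 73*(0 + 256) = 73*256 = 18688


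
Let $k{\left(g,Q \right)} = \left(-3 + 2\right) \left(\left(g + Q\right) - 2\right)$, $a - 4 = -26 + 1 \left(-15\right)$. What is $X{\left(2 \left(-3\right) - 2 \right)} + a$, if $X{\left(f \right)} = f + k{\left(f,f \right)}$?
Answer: $-27$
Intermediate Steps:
$a = -37$ ($a = 4 + \left(-26 + 1 \left(-15\right)\right) = 4 - 41 = -37$)
$k{\left(g,Q \right)} = 2 - Q - g$ ($k{\left(g,Q \right)} = - (\left(Q + g\right) - 2) = - (-2 + Q + g) = 2 - Q - g$)
$X{\left(f \right)} = 2 - f$ ($X{\left(f \right)} = f - \left(-2 + 2 f\right) = 2 - f$)
$X{\left(2 \left(-3\right) - 2 \right)} + a = \left(2 - \left(2 \left(-3\right) - 2\right)\right) - 37 = \left(2 - \left(-6 - 2\right)\right) - 37 = \left(2 - -8\right) - 37 = \left(2 + 8\right) - 37 = 10 - 37 = -27$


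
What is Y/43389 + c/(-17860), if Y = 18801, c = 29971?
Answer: -107180651/86103060 ≈ -1.2448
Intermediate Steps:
Y/43389 + c/(-17860) = 18801/43389 + 29971/(-17860) = 18801*(1/43389) + 29971*(-1/17860) = 2089/4821 - 29971/17860 = -107180651/86103060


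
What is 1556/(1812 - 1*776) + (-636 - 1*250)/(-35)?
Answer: 4961/185 ≈ 26.816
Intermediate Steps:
1556/(1812 - 1*776) + (-636 - 1*250)/(-35) = 1556/(1812 - 776) + (-636 - 250)*(-1/35) = 1556/1036 - 886*(-1/35) = 1556*(1/1036) + 886/35 = 389/259 + 886/35 = 4961/185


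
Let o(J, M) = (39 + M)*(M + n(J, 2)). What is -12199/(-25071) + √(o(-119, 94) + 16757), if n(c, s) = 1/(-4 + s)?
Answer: 12199/25071 + √116770/2 ≈ 171.34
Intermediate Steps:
o(J, M) = (39 + M)*(-½ + M) (o(J, M) = (39 + M)*(M + 1/(-4 + 2)) = (39 + M)*(M + 1/(-2)) = (39 + M)*(M - ½) = (39 + M)*(-½ + M))
-12199/(-25071) + √(o(-119, 94) + 16757) = -12199/(-25071) + √((-39/2 + 94² + (77/2)*94) + 16757) = -12199*(-1/25071) + √((-39/2 + 8836 + 3619) + 16757) = 12199/25071 + √(24871/2 + 16757) = 12199/25071 + √(58385/2) = 12199/25071 + √116770/2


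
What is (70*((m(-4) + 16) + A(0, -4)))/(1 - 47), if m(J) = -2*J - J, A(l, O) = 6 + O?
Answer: -1050/23 ≈ -45.652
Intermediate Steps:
m(J) = -3*J
(70*((m(-4) + 16) + A(0, -4)))/(1 - 47) = (70*((-3*(-4) + 16) + (6 - 4)))/(1 - 47) = (70*((12 + 16) + 2))/(-46) = (70*(28 + 2))*(-1/46) = (70*30)*(-1/46) = 2100*(-1/46) = -1050/23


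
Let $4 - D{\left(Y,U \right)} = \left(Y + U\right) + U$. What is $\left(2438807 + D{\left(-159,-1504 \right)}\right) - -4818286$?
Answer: $7260264$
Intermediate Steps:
$D{\left(Y,U \right)} = 4 - Y - 2 U$ ($D{\left(Y,U \right)} = 4 - \left(\left(Y + U\right) + U\right) = 4 - \left(\left(U + Y\right) + U\right) = 4 - \left(Y + 2 U\right) = 4 - Y - 2 U$)
$\left(2438807 + D{\left(-159,-1504 \right)}\right) - -4818286 = \left(2438807 - -3171\right) - -4818286 = \left(2438807 + \left(4 + 159 + 3008\right)\right) + 4818286 = \left(2438807 + 3171\right) + 4818286 = 2441978 + 4818286 = 7260264$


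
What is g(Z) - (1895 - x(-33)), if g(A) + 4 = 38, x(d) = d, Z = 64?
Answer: -1894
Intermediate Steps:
g(A) = 34 (g(A) = -4 + 38 = 34)
g(Z) - (1895 - x(-33)) = 34 - (1895 - 1*(-33)) = 34 - (1895 + 33) = 34 - 1*1928 = 34 - 1928 = -1894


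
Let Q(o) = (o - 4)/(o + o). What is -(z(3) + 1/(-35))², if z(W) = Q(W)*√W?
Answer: -1237/14700 - √3/105 ≈ -0.10065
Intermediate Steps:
Q(o) = (-4 + o)/(2*o) (Q(o) = (-4 + o)/((2*o)) = (-4 + o)*(1/(2*o)) = (-4 + o)/(2*o))
z(W) = (-4 + W)/(2*√W) (z(W) = ((-4 + W)/(2*W))*√W = (-4 + W)/(2*√W))
-(z(3) + 1/(-35))² = -((-4 + 3)/(2*√3) + 1/(-35))² = -((½)*(√3/3)*(-1) - 1/35)² = -(-√3/6 - 1/35)² = -(-1/35 - √3/6)²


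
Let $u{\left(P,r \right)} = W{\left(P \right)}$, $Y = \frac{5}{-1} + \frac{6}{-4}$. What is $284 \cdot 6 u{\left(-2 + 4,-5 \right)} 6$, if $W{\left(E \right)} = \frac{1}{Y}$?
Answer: $- \frac{20448}{13} \approx -1572.9$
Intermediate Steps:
$Y = - \frac{13}{2}$ ($Y = 5 \left(-1\right) + 6 \left(- \frac{1}{4}\right) = -5 - \frac{3}{2} = - \frac{13}{2} \approx -6.5$)
$W{\left(E \right)} = - \frac{2}{13}$ ($W{\left(E \right)} = \frac{1}{- \frac{13}{2}} = - \frac{2}{13}$)
$u{\left(P,r \right)} = - \frac{2}{13}$
$284 \cdot 6 u{\left(-2 + 4,-5 \right)} 6 = 284 \cdot 6 \left(- \frac{2}{13}\right) 6 = 284 \left(\left(- \frac{12}{13}\right) 6\right) = 284 \left(- \frac{72}{13}\right) = - \frac{20448}{13}$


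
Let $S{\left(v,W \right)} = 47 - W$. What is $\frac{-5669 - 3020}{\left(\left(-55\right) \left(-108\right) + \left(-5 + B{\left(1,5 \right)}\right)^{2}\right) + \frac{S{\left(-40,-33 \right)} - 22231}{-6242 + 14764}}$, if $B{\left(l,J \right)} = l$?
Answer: $- \frac{74047658}{50734881} \approx -1.4595$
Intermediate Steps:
$\frac{-5669 - 3020}{\left(\left(-55\right) \left(-108\right) + \left(-5 + B{\left(1,5 \right)}\right)^{2}\right) + \frac{S{\left(-40,-33 \right)} - 22231}{-6242 + 14764}} = \frac{-5669 - 3020}{\left(\left(-55\right) \left(-108\right) + \left(-5 + 1\right)^{2}\right) + \frac{\left(47 - -33\right) - 22231}{-6242 + 14764}} = - \frac{8689}{\left(5940 + \left(-4\right)^{2}\right) + \frac{\left(47 + 33\right) - 22231}{8522}} = - \frac{8689}{\left(5940 + 16\right) + \left(80 - 22231\right) \frac{1}{8522}} = - \frac{8689}{5956 - \frac{22151}{8522}} = - \frac{8689}{\frac{50734881}{8522}} = \left(-8689\right) \frac{8522}{50734881} = - \frac{74047658}{50734881}$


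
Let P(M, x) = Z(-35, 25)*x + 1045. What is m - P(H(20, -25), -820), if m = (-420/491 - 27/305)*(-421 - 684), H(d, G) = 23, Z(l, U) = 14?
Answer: 343778582/29951 ≈ 11478.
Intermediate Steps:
m = 31239897/29951 (m = (-420*1/491 - 27*1/305)*(-1105) = (-420/491 - 27/305)*(-1105) = -141357/149755*(-1105) = 31239897/29951 ≈ 1043.0)
P(M, x) = 1045 + 14*x (P(M, x) = 14*x + 1045 = 1045 + 14*x)
m - P(H(20, -25), -820) = 31239897/29951 - (1045 + 14*(-820)) = 31239897/29951 - (1045 - 11480) = 31239897/29951 - 1*(-10435) = 31239897/29951 + 10435 = 343778582/29951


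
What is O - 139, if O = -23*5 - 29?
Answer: -283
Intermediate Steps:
O = -144 (O = -115 - 29 = -144)
O - 139 = -144 - 139 = -283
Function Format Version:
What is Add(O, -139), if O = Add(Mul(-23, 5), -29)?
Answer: -283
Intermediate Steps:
O = -144 (O = Add(-115, -29) = -144)
Add(O, -139) = Add(-144, -139) = -283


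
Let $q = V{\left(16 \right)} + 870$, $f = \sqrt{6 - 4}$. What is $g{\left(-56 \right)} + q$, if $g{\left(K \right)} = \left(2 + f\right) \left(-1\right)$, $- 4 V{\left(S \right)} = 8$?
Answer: $866 - \sqrt{2} \approx 864.59$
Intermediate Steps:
$V{\left(S \right)} = -2$ ($V{\left(S \right)} = \left(- \frac{1}{4}\right) 8 = -2$)
$f = \sqrt{2} \approx 1.4142$
$g{\left(K \right)} = -2 - \sqrt{2}$ ($g{\left(K \right)} = \left(2 + \sqrt{2}\right) \left(-1\right) = -2 - \sqrt{2}$)
$q = 868$ ($q = -2 + 870 = 868$)
$g{\left(-56 \right)} + q = \left(-2 - \sqrt{2}\right) + 868 = 866 - \sqrt{2}$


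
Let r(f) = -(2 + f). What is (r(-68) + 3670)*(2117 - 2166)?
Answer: -183064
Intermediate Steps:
r(f) = -2 - f
(r(-68) + 3670)*(2117 - 2166) = ((-2 - 1*(-68)) + 3670)*(2117 - 2166) = ((-2 + 68) + 3670)*(-49) = (66 + 3670)*(-49) = 3736*(-49) = -183064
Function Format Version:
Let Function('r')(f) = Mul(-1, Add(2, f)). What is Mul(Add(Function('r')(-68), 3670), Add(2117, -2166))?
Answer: -183064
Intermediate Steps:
Function('r')(f) = Add(-2, Mul(-1, f))
Mul(Add(Function('r')(-68), 3670), Add(2117, -2166)) = Mul(Add(Add(-2, Mul(-1, -68)), 3670), Add(2117, -2166)) = Mul(Add(Add(-2, 68), 3670), -49) = Mul(Add(66, 3670), -49) = Mul(3736, -49) = -183064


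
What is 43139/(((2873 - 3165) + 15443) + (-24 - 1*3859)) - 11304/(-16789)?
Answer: 851634143/189178452 ≈ 4.5017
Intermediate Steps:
43139/(((2873 - 3165) + 15443) + (-24 - 1*3859)) - 11304/(-16789) = 43139/((-292 + 15443) + (-24 - 3859)) - 11304*(-1/16789) = 43139/(15151 - 3883) + 11304/16789 = 43139/11268 + 11304/16789 = 851634143/189178452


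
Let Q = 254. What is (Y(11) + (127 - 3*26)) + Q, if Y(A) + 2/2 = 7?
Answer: 309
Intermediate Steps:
Y(A) = 6 (Y(A) = -1 + 7 = 6)
(Y(11) + (127 - 3*26)) + Q = (6 + (127 - 3*26)) + 254 = (6 + (127 - 78)) + 254 = (6 + 49) + 254 = 55 + 254 = 309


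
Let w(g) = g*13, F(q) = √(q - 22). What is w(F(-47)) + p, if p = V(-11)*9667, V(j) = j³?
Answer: -12866777 + 13*I*√69 ≈ -1.2867e+7 + 107.99*I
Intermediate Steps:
F(q) = √(-22 + q)
w(g) = 13*g
p = -12866777 (p = (-11)³*9667 = -1331*9667 = -12866777)
w(F(-47)) + p = 13*√(-22 - 47) - 12866777 = 13*√(-69) - 12866777 = 13*(I*√69) - 12866777 = 13*I*√69 - 12866777 = -12866777 + 13*I*√69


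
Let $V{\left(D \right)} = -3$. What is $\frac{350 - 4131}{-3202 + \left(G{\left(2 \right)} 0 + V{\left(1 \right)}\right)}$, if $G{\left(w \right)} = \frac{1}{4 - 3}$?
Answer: $\frac{3781}{3205} \approx 1.1797$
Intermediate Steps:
$G{\left(w \right)} = 1$ ($G{\left(w \right)} = 1^{-1} = 1$)
$\frac{350 - 4131}{-3202 + \left(G{\left(2 \right)} 0 + V{\left(1 \right)}\right)} = \frac{350 - 4131}{-3202 + \left(1 \cdot 0 - 3\right)} = - \frac{3781}{-3202 + \left(0 - 3\right)} = - \frac{3781}{-3202 - 3} = - \frac{3781}{-3205} = \left(-3781\right) \left(- \frac{1}{3205}\right) = \frac{3781}{3205}$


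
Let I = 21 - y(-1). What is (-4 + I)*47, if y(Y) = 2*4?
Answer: 423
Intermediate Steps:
y(Y) = 8
I = 13 (I = 21 - 1*8 = 21 - 8 = 13)
(-4 + I)*47 = (-4 + 13)*47 = 9*47 = 423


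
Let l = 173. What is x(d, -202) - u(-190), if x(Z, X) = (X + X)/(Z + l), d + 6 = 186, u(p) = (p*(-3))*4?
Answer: -805244/353 ≈ -2281.1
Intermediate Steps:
u(p) = -12*p (u(p) = -3*p*4 = -12*p)
d = 180 (d = -6 + 186 = 180)
x(Z, X) = 2*X/(173 + Z) (x(Z, X) = (X + X)/(Z + 173) = (2*X)/(173 + Z) = 2*X/(173 + Z))
x(d, -202) - u(-190) = 2*(-202)/(173 + 180) - (-12)*(-190) = 2*(-202)/353 - 1*2280 = 2*(-202)*(1/353) - 2280 = -404/353 - 2280 = -805244/353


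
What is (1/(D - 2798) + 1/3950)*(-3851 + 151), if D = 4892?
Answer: -223628/82713 ≈ -2.7037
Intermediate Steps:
(1/(D - 2798) + 1/3950)*(-3851 + 151) = (1/(4892 - 2798) + 1/3950)*(-3851 + 151) = (1/2094 + 1/3950)*(-3700) = (1511/2067825)*(-3700) = -223628/82713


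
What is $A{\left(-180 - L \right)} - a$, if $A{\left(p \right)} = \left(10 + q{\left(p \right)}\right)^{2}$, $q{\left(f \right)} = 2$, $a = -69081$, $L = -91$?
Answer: $69225$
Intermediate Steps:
$A{\left(p \right)} = 144$ ($A{\left(p \right)} = \left(10 + 2\right)^{2} = 12^{2} = 144$)
$A{\left(-180 - L \right)} - a = 144 - -69081 = 144 + 69081 = 69225$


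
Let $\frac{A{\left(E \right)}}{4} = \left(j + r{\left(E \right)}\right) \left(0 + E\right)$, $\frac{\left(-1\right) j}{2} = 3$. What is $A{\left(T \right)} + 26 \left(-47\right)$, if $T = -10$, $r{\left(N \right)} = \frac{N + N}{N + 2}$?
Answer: $-1082$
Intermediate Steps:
$j = -6$ ($j = \left(-2\right) 3 = -6$)
$r{\left(N \right)} = \frac{2 N}{2 + N}$
$A{\left(E \right)} = 4 E \left(-6 + \frac{2 E}{2 + E}\right)$ ($A{\left(E \right)} = 4 \left(-6 + \frac{2 E}{2 + E}\right) \left(0 + E\right) = 4 \left(-6 + \frac{2 E}{2 + E}\right) E = 4 E \left(-6 + \frac{2 E}{2 + E}\right)$)
$A{\left(T \right)} + 26 \left(-47\right) = 16 \left(-10\right) \frac{1}{2 - 10} \left(-3 - -10\right) + 26 \left(-47\right) = 16 \left(-10\right) \frac{1}{-8} \left(-3 + 10\right) - 1222 = 16 \left(-10\right) \left(- \frac{1}{8}\right) 7 - 1222 = 140 - 1222 = -1082$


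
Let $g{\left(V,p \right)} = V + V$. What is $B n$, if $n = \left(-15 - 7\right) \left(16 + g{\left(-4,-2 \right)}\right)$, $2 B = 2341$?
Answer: $-206008$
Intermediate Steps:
$B = \frac{2341}{2}$ ($B = \frac{1}{2} \cdot 2341 = \frac{2341}{2} \approx 1170.5$)
$g{\left(V,p \right)} = 2 V$
$n = -176$ ($n = \left(-15 - 7\right) \left(16 + 2 \left(-4\right)\right) = - 22 \left(16 - 8\right) = \left(-22\right) 8 = -176$)
$B n = \frac{2341}{2} \left(-176\right) = -206008$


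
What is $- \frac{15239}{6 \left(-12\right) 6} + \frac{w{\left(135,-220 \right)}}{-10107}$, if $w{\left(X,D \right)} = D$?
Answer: $\frac{17123957}{485136} \approx 35.297$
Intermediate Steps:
$- \frac{15239}{6 \left(-12\right) 6} + \frac{w{\left(135,-220 \right)}}{-10107} = - \frac{15239}{6 \left(-12\right) 6} - \frac{220}{-10107} = - \frac{15239}{\left(-72\right) 6} - - \frac{220}{10107} = - \frac{15239}{-432} + \frac{220}{10107} = \left(-15239\right) \left(- \frac{1}{432}\right) + \frac{220}{10107} = \frac{15239}{432} + \frac{220}{10107} = \frac{17123957}{485136}$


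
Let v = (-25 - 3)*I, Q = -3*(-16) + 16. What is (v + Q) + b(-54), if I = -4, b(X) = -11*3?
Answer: 143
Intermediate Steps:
b(X) = -33
Q = 64 (Q = 48 + 16 = 64)
v = 112 (v = (-25 - 3)*(-4) = -28*(-4) = 112)
(v + Q) + b(-54) = (112 + 64) - 33 = 176 - 33 = 143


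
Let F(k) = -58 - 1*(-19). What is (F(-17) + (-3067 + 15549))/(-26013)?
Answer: -541/1131 ≈ -0.47834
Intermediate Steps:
F(k) = -39 (F(k) = -58 + 19 = -39)
(F(-17) + (-3067 + 15549))/(-26013) = (-39 + (-3067 + 15549))/(-26013) = (-39 + 12482)*(-1/26013) = 12443*(-1/26013) = -541/1131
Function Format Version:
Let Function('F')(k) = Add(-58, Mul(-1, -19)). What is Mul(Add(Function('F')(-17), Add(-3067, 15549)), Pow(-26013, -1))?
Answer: Rational(-541, 1131) ≈ -0.47834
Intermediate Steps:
Function('F')(k) = -39 (Function('F')(k) = Add(-58, 19) = -39)
Mul(Add(Function('F')(-17), Add(-3067, 15549)), Pow(-26013, -1)) = Mul(Add(-39, Add(-3067, 15549)), Pow(-26013, -1)) = Mul(Add(-39, 12482), Rational(-1, 26013)) = Mul(12443, Rational(-1, 26013)) = Rational(-541, 1131)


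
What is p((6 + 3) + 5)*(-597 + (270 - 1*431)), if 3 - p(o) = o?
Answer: 8338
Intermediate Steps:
p(o) = 3 - o
p((6 + 3) + 5)*(-597 + (270 - 1*431)) = (3 - ((6 + 3) + 5))*(-597 + (270 - 1*431)) = (3 - (9 + 5))*(-597 + (270 - 431)) = (3 - 1*14)*(-597 - 161) = (3 - 14)*(-758) = -11*(-758) = 8338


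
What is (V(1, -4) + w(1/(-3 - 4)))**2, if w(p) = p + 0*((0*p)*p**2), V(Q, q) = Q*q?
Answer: 841/49 ≈ 17.163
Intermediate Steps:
w(p) = p (w(p) = p + 0*(0*p**2) = p + 0*0 = p + 0 = p)
(V(1, -4) + w(1/(-3 - 4)))**2 = (1*(-4) + 1/(-3 - 4))**2 = (-4 + 1/(-7))**2 = (-4 - 1/7)**2 = (-29/7)**2 = 841/49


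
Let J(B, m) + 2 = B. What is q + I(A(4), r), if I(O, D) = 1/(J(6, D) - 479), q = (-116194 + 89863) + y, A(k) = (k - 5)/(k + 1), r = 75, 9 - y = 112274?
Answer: -65833101/475 ≈ -1.3860e+5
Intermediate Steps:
y = -112265 (y = 9 - 1*112274 = 9 - 112274 = -112265)
A(k) = (-5 + k)/(1 + k)
J(B, m) = -2 + B
q = -138596 (q = (-116194 + 89863) - 112265 = -26331 - 112265 = -138596)
I(O, D) = -1/475 (I(O, D) = 1/((-2 + 6) - 479) = 1/(4 - 479) = 1/(-475) = -1/475)
q + I(A(4), r) = -138596 - 1/475 = -65833101/475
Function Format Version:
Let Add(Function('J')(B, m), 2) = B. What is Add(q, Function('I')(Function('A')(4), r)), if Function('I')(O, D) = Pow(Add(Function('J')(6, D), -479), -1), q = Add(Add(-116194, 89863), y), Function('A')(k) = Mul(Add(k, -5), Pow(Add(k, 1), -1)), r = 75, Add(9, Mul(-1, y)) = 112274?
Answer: Rational(-65833101, 475) ≈ -1.3860e+5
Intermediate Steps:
y = -112265 (y = Add(9, Mul(-1, 112274)) = Add(9, -112274) = -112265)
Function('A')(k) = Mul(Pow(Add(1, k), -1), Add(-5, k)) (Function('A')(k) = Mul(Add(-5, k), Pow(Add(1, k), -1)) = Mul(Pow(Add(1, k), -1), Add(-5, k)))
Function('J')(B, m) = Add(-2, B)
q = -138596 (q = Add(Add(-116194, 89863), -112265) = Add(-26331, -112265) = -138596)
Function('I')(O, D) = Rational(-1, 475) (Function('I')(O, D) = Pow(Add(Add(-2, 6), -479), -1) = Pow(Add(4, -479), -1) = Pow(-475, -1) = Rational(-1, 475))
Add(q, Function('I')(Function('A')(4), r)) = Add(-138596, Rational(-1, 475)) = Rational(-65833101, 475)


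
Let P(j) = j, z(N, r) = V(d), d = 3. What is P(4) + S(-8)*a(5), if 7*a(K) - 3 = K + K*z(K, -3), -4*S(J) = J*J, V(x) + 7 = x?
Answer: 220/7 ≈ 31.429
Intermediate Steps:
V(x) = -7 + x
S(J) = -J²/4 (S(J) = -J*J/4 = -J²/4)
z(N, r) = -4 (z(N, r) = -7 + 3 = -4)
a(K) = 3/7 - 3*K/7 (a(K) = 3/7 + (K + K*(-4))/7 = 3/7 + (K - 4*K)/7 = 3/7 + (-3*K)/7 = 3/7 - 3*K/7)
P(4) + S(-8)*a(5) = 4 + (-¼*(-8)²)*(3/7 - 3/7*5) = 4 + (-¼*64)*(3/7 - 15/7) = 4 - 16*(-12/7) = 4 + 192/7 = 220/7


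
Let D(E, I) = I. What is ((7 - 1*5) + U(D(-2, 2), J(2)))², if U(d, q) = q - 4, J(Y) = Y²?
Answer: 4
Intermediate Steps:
U(d, q) = -4 + q
((7 - 1*5) + U(D(-2, 2), J(2)))² = ((7 - 1*5) + (-4 + 2²))² = ((7 - 5) + (-4 + 4))² = (2 + 0)² = 2² = 4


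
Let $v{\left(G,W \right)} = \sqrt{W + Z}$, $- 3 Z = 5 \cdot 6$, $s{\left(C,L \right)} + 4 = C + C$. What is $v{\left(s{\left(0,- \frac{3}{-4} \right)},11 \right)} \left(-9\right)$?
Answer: $-9$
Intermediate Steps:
$s{\left(C,L \right)} = -4 + 2 C$ ($s{\left(C,L \right)} = -4 + \left(C + C\right) = -4 + 2 C$)
$Z = -10$ ($Z = - \frac{5 \cdot 6}{3} = \left(- \frac{1}{3}\right) 30 = -10$)
$v{\left(G,W \right)} = \sqrt{-10 + W}$ ($v{\left(G,W \right)} = \sqrt{W - 10} = \sqrt{-10 + W}$)
$v{\left(s{\left(0,- \frac{3}{-4} \right)},11 \right)} \left(-9\right) = \sqrt{-10 + 11} \left(-9\right) = \sqrt{1} \left(-9\right) = 1 \left(-9\right) = -9$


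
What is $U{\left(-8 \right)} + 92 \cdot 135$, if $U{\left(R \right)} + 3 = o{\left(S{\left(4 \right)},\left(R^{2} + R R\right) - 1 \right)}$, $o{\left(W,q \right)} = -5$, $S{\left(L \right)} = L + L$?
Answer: $12412$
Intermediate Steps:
$S{\left(L \right)} = 2 L$
$U{\left(R \right)} = -8$ ($U{\left(R \right)} = -3 - 5 = -8$)
$U{\left(-8 \right)} + 92 \cdot 135 = -8 + 92 \cdot 135 = -8 + 12420 = 12412$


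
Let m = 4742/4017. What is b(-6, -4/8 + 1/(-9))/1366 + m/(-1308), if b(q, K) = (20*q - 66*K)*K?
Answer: 373988821/10765929564 ≈ 0.034738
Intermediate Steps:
m = 4742/4017 (m = 4742*(1/4017) = 4742/4017 ≈ 1.1805)
b(q, K) = K*(-66*K + 20*q) (b(q, K) = (-66*K + 20*q)*K = K*(-66*K + 20*q))
b(-6, -4/8 + 1/(-9))/1366 + m/(-1308) = (2*(-4/8 + 1/(-9))*(-33*(-4/8 + 1/(-9)) + 10*(-6)))/1366 + (4742/4017)/(-1308) = (2*(-4*⅛ + 1*(-⅑))*(-33*(-4*⅛ + 1*(-⅑)) - 60))*(1/1366) + (4742/4017)*(-1/1308) = (2*(-½ - ⅑)*(-33*(-½ - ⅑) - 60))*(1/1366) - 2371/2627118 = (2*(-11/18)*(-33*(-11/18) - 60))*(1/1366) - 2371/2627118 = (2*(-11/18)*(121/6 - 60))*(1/1366) - 2371/2627118 = (2*(-11/18)*(-239/6))*(1/1366) - 2371/2627118 = (2629/54)*(1/1366) - 2371/2627118 = 2629/73764 - 2371/2627118 = 373988821/10765929564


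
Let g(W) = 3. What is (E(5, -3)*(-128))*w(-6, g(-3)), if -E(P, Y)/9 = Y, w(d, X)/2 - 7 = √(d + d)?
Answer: -48384 - 13824*I*√3 ≈ -48384.0 - 23944.0*I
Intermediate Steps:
w(d, X) = 14 + 2*√2*√d (w(d, X) = 14 + 2*√(d + d) = 14 + 2*√(2*d) = 14 + 2*(√2*√d) = 14 + 2*√2*√d)
E(P, Y) = -9*Y
(E(5, -3)*(-128))*w(-6, g(-3)) = (-9*(-3)*(-128))*(14 + 2*√2*√(-6)) = (27*(-128))*(14 + 2*√2*(I*√6)) = -3456*(14 + 4*I*√3) = -48384 - 13824*I*√3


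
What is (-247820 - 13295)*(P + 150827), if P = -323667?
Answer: 45131116600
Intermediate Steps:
(-247820 - 13295)*(P + 150827) = (-247820 - 13295)*(-323667 + 150827) = -261115*(-172840) = 45131116600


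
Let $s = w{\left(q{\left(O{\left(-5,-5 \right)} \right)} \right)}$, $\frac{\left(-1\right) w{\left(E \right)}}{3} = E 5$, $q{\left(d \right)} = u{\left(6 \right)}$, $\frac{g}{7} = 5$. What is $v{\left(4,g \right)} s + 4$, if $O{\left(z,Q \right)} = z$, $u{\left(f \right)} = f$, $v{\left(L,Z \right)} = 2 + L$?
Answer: $-536$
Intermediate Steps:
$g = 35$ ($g = 7 \cdot 5 = 35$)
$q{\left(d \right)} = 6$
$w{\left(E \right)} = - 15 E$ ($w{\left(E \right)} = - 3 E 5 = - 3 \cdot 5 E = - 15 E$)
$s = -90$ ($s = \left(-15\right) 6 = -90$)
$v{\left(4,g \right)} s + 4 = \left(2 + 4\right) \left(-90\right) + 4 = 6 \left(-90\right) + 4 = -540 + 4 = -536$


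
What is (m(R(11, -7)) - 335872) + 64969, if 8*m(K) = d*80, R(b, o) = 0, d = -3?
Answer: -270933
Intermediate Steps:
m(K) = -30 (m(K) = (-3*80)/8 = (1/8)*(-240) = -30)
(m(R(11, -7)) - 335872) + 64969 = (-30 - 335872) + 64969 = -335902 + 64969 = -270933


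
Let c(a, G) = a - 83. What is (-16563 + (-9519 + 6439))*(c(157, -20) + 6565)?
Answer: -130409877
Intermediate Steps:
c(a, G) = -83 + a
(-16563 + (-9519 + 6439))*(c(157, -20) + 6565) = (-16563 + (-9519 + 6439))*((-83 + 157) + 6565) = (-16563 - 3080)*(74 + 6565) = -19643*6639 = -130409877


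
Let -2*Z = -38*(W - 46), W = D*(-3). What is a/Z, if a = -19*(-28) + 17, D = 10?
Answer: -549/1444 ≈ -0.38019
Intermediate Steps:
W = -30 (W = 10*(-3) = -30)
Z = -1444 (Z = -(-19)*(-30 - 46) = -(-19)*(-76) = -½*2888 = -1444)
a = 549 (a = 532 + 17 = 549)
a/Z = 549/(-1444) = 549*(-1/1444) = -549/1444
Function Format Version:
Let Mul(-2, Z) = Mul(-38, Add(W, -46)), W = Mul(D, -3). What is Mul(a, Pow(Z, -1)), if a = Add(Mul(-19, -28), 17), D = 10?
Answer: Rational(-549, 1444) ≈ -0.38019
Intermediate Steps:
W = -30 (W = Mul(10, -3) = -30)
Z = -1444 (Z = Mul(Rational(-1, 2), Mul(-38, Add(-30, -46))) = Mul(Rational(-1, 2), Mul(-38, -76)) = Mul(Rational(-1, 2), 2888) = -1444)
a = 549 (a = Add(532, 17) = 549)
Mul(a, Pow(Z, -1)) = Mul(549, Pow(-1444, -1)) = Mul(549, Rational(-1, 1444)) = Rational(-549, 1444)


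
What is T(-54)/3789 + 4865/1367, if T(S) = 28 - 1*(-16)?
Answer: 18493633/5179563 ≈ 3.5705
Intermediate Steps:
T(S) = 44 (T(S) = 28 + 16 = 44)
T(-54)/3789 + 4865/1367 = 44/3789 + 4865/1367 = 18493633/5179563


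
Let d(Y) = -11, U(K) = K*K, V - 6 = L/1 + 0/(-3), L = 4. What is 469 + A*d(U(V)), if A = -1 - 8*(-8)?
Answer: -224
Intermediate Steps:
V = 10 (V = 6 + (4/1 + 0/(-3)) = 6 + (4*1 + 0*(-⅓)) = 6 + (4 + 0) = 6 + 4 = 10)
U(K) = K²
A = 63 (A = -1 + 64 = 63)
469 + A*d(U(V)) = 469 + 63*(-11) = 469 - 693 = -224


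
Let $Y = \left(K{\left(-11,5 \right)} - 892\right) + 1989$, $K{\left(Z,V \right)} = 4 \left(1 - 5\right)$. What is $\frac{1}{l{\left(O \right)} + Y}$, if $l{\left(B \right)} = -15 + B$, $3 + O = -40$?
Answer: $\frac{1}{1023} \approx 0.00097752$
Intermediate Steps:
$O = -43$ ($O = -3 - 40 = -43$)
$K{\left(Z,V \right)} = -16$ ($K{\left(Z,V \right)} = 4 \left(-4\right) = -16$)
$Y = 1081$ ($Y = \left(-16 - 892\right) + 1989 = -908 + 1989 = 1081$)
$\frac{1}{l{\left(O \right)} + Y} = \frac{1}{\left(-15 - 43\right) + 1081} = \frac{1}{-58 + 1081} = \frac{1}{1023}$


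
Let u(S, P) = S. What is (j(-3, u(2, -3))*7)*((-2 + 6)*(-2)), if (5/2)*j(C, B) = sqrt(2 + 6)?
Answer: -224*sqrt(2)/5 ≈ -63.357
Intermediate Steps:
j(C, B) = 4*sqrt(2)/5 (j(C, B) = 2*sqrt(2 + 6)/5 = 2*sqrt(8)/5 = 2*(2*sqrt(2))/5 = 4*sqrt(2)/5)
(j(-3, u(2, -3))*7)*((-2 + 6)*(-2)) = ((4*sqrt(2)/5)*7)*((-2 + 6)*(-2)) = (28*sqrt(2)/5)*(4*(-2)) = (28*sqrt(2)/5)*(-8) = -224*sqrt(2)/5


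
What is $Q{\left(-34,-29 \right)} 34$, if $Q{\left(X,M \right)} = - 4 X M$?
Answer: $-134096$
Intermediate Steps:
$Q{\left(X,M \right)} = - 4 M X$
$Q{\left(-34,-29 \right)} 34 = \left(-4\right) \left(-29\right) \left(-34\right) 34 = \left(-3944\right) 34 = -134096$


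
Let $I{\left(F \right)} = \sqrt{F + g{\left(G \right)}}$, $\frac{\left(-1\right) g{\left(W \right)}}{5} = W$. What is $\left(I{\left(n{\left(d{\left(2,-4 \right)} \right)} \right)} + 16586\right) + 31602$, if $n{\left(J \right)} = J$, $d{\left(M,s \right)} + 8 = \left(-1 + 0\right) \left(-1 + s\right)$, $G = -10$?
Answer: $48188 + \sqrt{47} \approx 48195.0$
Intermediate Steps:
$d{\left(M,s \right)} = -7 - s$ ($d{\left(M,s \right)} = -8 + \left(-1 + 0\right) \left(-1 + s\right) = -8 - \left(-1 + s\right) = -7 - s$)
$g{\left(W \right)} = - 5 W$
$I{\left(F \right)} = \sqrt{50 + F}$ ($I{\left(F \right)} = \sqrt{F - -50} = \sqrt{F + 50} = \sqrt{50 + F}$)
$\left(I{\left(n{\left(d{\left(2,-4 \right)} \right)} \right)} + 16586\right) + 31602 = \left(\sqrt{50 - 3} + 16586\right) + 31602 = \left(\sqrt{47} + 16586\right) + 31602 = \left(16586 + \sqrt{47}\right) + 31602 = 48188 + \sqrt{47}$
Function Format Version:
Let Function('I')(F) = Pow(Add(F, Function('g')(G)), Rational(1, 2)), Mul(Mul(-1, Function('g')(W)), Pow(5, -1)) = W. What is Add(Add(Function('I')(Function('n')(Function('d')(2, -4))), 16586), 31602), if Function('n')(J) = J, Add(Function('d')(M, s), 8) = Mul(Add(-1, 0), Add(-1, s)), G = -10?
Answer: Add(48188, Pow(47, Rational(1, 2))) ≈ 48195.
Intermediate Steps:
Function('d')(M, s) = Add(-7, Mul(-1, s)) (Function('d')(M, s) = Add(-8, Mul(Add(-1, 0), Add(-1, s))) = Add(-8, Mul(-1, Add(-1, s))) = Add(-8, Add(1, Mul(-1, s))) = Add(-7, Mul(-1, s)))
Function('g')(W) = Mul(-5, W)
Function('I')(F) = Pow(Add(50, F), Rational(1, 2)) (Function('I')(F) = Pow(Add(F, Mul(-5, -10)), Rational(1, 2)) = Pow(Add(F, 50), Rational(1, 2)) = Pow(Add(50, F), Rational(1, 2)))
Add(Add(Function('I')(Function('n')(Function('d')(2, -4))), 16586), 31602) = Add(Add(Pow(Add(50, Add(-7, Mul(-1, -4))), Rational(1, 2)), 16586), 31602) = Add(Add(Pow(Add(50, Add(-7, 4)), Rational(1, 2)), 16586), 31602) = Add(Add(Pow(Add(50, -3), Rational(1, 2)), 16586), 31602) = Add(Add(Pow(47, Rational(1, 2)), 16586), 31602) = Add(Add(16586, Pow(47, Rational(1, 2))), 31602) = Add(48188, Pow(47, Rational(1, 2)))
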